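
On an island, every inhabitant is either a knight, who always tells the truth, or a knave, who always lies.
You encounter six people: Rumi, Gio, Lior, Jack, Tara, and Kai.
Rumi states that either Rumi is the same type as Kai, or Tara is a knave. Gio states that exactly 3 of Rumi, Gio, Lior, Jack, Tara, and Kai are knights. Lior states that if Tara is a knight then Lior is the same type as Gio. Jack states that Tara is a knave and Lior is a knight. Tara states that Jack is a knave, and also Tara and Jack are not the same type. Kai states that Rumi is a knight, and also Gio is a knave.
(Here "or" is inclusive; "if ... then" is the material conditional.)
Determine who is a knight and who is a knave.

Rumi is a knight, Gio is a knave, Lior is a knight, Jack is a knight, Tara is a knave, and Kai is a knight.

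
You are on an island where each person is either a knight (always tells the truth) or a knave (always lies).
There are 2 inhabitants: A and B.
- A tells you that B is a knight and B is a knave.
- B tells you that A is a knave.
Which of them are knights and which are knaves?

A is a knave and B is a knight.

A is a knave, so "B is a knight and B is a knave" must be False — and it is.
B (knight): "A is a knave" — True. ✓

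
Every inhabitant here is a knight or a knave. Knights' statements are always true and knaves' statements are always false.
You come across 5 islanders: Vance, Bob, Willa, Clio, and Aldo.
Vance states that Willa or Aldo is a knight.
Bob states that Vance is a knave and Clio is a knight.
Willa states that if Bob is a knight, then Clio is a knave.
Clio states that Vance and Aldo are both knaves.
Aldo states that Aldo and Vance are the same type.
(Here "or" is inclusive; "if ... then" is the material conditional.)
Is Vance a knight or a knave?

Vance is a knight.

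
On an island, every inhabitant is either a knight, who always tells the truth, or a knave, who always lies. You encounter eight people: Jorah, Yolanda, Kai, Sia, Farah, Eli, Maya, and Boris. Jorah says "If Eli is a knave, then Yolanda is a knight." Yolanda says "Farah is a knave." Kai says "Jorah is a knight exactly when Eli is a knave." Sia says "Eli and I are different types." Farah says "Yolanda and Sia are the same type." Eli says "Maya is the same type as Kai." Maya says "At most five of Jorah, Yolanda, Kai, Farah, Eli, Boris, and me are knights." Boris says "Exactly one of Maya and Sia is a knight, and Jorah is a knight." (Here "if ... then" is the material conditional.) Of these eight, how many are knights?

2

The unique consistent assignment is Jorah=knave, Yolanda=knave, Kai=knave, Sia=knave, Farah=knight, Eli=knave, Maya=knight, Boris=knave.
That has 2 knights.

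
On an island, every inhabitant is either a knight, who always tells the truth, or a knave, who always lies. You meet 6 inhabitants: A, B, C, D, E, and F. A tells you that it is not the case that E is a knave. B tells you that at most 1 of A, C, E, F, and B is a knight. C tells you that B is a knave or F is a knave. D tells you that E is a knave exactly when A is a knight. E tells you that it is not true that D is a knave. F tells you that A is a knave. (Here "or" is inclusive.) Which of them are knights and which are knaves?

A is a knave, B is a knave, C is a knight, D is a knave, E is a knave, and F is a knight.

A is a knave, so "it is not the case that E is a knave" must be False — and it is.
B is a knave, and the claim "at most 1 of A, C, E, F, and B is a knight" is indeed False.
Since C is a knight, "B is a knave or F is a knave" needs to be true, which holds.
Since D is a knave, "E is a knave exactly when A is a knight" needs to be False, which holds.
E is a knave; "it is not true that D is a knave" is False, as required.
F is a knight, and the claim "A is a knave" is indeed true.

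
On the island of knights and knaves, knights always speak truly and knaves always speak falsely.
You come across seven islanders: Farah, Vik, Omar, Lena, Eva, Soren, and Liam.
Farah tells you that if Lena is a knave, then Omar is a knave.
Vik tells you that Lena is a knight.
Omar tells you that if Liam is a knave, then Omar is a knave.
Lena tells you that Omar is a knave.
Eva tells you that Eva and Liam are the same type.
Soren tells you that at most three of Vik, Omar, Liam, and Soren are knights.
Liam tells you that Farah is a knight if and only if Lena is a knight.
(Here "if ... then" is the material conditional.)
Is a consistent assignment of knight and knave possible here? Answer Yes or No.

One consistent assignment: Farah=knave, Vik=knave, Omar=knight, Lena=knave, Eva=knight, Soren=knight, Liam=knight.

Yes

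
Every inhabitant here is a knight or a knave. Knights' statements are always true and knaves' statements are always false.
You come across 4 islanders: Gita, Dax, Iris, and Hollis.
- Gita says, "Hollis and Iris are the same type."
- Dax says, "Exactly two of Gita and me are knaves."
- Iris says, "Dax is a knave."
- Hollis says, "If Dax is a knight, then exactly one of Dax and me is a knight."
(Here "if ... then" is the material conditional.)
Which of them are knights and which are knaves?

Knights: Gita, Iris, and Hollis. Knaves: Dax.

As a knight, Gita's statement "Hollis and Iris are the same type" should be true; it is.
Dax is a knave, so "exactly two of Gita and me are knaves" must be False — and it is.
Since Iris is a knight, "Dax is a knave" needs to be true, which holds.
As a knight, Hollis's statement "if Dax is a knight, then exactly one of Dax and me is a knight" should be true; it is.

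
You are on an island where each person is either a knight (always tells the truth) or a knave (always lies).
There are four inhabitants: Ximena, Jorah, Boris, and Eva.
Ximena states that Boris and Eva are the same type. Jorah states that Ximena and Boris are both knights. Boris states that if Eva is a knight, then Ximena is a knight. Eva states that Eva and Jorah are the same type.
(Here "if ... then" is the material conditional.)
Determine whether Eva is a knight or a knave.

Eva is a knight.

Consistent assignments: {Ximena=knight, Jorah=knight, Boris=knight, Eva=knight}
In every consistent assignment, Eva is a knight.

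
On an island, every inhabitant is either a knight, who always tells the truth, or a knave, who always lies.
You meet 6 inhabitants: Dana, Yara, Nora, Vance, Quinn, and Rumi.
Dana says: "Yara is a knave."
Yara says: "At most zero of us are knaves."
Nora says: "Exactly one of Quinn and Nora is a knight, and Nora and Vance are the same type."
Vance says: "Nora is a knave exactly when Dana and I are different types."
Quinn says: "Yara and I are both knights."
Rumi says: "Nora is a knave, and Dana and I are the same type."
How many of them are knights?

3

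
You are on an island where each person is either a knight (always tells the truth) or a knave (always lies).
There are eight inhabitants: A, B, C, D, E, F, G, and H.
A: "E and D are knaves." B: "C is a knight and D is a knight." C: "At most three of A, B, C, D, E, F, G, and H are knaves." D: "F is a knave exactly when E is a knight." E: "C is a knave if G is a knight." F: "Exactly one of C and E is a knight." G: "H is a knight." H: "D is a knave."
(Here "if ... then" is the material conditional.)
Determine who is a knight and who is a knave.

Knights: E, F, G, and H. Knaves: A, B, C, and D.

A (knave): "E and D are knaves" — False. ✓
B is a knave; "C is a knight and D is a knight" is False, as required.
C (knave): "at most three of A, B, C, D, E, F, G, and H are knaves" — False. ✓
D (knave): "F is a knave exactly when E is a knight" — False. ✓
E is a knight, so "C is a knave if G is a knight" must be True — and it is.
Since F is a knight, "exactly one of C and E is a knight" needs to be True, which holds.
G (knight): "H is a knight" — True. ✓
H is a knight, and the claim "D is a knave" is indeed True.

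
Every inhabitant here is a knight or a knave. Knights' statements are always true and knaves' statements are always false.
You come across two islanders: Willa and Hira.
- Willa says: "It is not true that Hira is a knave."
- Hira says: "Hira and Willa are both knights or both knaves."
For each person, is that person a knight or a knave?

Willa (knight): "it is not true that Hira is a knave" — true. ✓
Hira is a knight, so "Hira and Willa are both knights or both knaves" must be true — and it is.

Knights: Willa and Hira. Knaves: none.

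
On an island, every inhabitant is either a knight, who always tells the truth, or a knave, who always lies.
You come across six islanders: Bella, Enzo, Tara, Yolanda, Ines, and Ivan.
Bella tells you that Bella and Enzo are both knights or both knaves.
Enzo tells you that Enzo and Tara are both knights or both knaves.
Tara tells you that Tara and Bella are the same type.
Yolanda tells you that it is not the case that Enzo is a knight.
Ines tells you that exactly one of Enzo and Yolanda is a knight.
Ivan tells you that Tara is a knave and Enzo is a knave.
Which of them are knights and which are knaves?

Bella is a knight, Enzo is a knight, Tara is a knight, Yolanda is a knave, Ines is a knight, and Ivan is a knave.

As a knight, Bella's statement "Bella and Enzo are both knights or both knaves" should be True; it is.
Enzo is a knight; "Enzo and Tara are both knights or both knaves" is True, as required.
Tara (knight): "Tara and Bella are the same type" — True. ✓
Since Yolanda is a knave, "it is not the case that Enzo is a knight" needs to be false, which holds.
Ines is a knight; "exactly one of Enzo and Yolanda is a knight" is True, as required.
Ivan is a knave, so "Tara is a knave and Enzo is a knave" must be false — and it is.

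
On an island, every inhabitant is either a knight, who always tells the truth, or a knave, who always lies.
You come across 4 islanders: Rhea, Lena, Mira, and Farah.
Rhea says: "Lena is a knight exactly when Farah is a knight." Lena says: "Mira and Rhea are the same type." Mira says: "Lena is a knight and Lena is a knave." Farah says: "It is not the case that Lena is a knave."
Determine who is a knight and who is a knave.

Rhea is a knight, Lena is a knave, Mira is a knave, and Farah is a knave.

Rhea is a knight, so "Lena is a knight exactly when Farah is a knight" must be True — and it is.
As a knave, Lena's statement "Mira and Rhea are the same type" should be false; it is.
Mira is a knave; "Lena is a knight and Lena is a knave" is false, as required.
Farah (knave): "it is not the case that Lena is a knave" — false. ✓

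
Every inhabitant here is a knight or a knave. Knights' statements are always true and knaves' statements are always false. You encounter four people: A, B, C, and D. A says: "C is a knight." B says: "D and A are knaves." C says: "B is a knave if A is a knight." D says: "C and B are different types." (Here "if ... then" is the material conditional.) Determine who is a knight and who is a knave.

Knights: A, C, and D. Knaves: B.

Since A is a knight, "C is a knight" needs to be True, which holds.
B is a knave, so "D and A are knaves" must be False — and it is.
C is a knight; "B is a knave if A is a knight" is True, as required.
As a knight, D's statement "C and B are different types" should be True; it is.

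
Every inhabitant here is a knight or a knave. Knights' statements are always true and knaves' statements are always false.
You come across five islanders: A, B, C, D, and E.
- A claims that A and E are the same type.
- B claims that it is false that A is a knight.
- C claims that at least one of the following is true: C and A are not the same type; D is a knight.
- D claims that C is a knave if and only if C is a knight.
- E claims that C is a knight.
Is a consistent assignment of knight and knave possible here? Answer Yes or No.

Yes

One consistent assignment: A=knave, B=knight, C=knight, D=knave, E=knight.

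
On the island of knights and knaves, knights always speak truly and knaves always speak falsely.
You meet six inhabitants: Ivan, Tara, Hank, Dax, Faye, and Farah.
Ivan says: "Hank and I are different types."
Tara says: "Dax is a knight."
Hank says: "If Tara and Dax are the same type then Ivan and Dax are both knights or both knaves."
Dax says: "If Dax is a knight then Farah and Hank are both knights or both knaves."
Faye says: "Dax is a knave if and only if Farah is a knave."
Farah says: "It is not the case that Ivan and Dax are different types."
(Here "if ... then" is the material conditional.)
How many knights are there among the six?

2

The unique consistent assignment is Ivan=knave, Tara=knight, Hank=knave, Dax=knight, Faye=knave, Farah=knave.
That has 2 knights.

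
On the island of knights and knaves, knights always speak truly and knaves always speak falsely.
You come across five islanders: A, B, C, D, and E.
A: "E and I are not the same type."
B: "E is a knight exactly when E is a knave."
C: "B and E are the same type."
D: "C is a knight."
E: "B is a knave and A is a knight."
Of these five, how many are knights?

2

The unique consistent assignment is A=knave, B=knave, C=knight, D=knight, E=knave.
That has 2 knights.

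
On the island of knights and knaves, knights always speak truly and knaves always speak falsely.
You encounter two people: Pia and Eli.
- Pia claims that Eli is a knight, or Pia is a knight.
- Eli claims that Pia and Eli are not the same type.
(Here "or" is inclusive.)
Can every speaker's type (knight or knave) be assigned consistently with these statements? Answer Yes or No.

One consistent assignment: Pia=knave, Eli=knave.

Yes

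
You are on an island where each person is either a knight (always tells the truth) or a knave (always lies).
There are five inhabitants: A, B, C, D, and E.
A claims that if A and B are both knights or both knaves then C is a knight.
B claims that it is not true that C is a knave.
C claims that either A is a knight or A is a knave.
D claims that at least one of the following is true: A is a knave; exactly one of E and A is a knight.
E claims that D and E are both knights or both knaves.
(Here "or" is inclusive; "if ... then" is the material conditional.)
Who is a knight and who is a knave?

Since A is a knight, "if A and B are both knights or both knaves then C is a knight" needs to be True, which holds.
Since B is a knight, "it is not true that C is a knave" needs to be True, which holds.
C is a knight, and the claim "either A is a knight or A is a knave" is indeed True.
D is a knight; "at least one of the following is true: A is a knave; exactly one of E and A is a knight" is True, as required.
As a knave, E's statement "D and E are both knights or both knaves" should be false; it is.

A is a knight, B is a knight, C is a knight, D is a knight, and E is a knave.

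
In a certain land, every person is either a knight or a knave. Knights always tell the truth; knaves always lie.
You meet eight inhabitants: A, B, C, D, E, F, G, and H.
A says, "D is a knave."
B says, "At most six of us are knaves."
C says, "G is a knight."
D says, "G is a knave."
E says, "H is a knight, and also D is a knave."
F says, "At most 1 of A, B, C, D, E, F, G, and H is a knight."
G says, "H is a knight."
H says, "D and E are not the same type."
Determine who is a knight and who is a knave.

Knights: A, B, C, E, G, and H. Knaves: D and F.

Since A is a knight, "D is a knave" needs to be true, which holds.
B is a knight, and the claim "at most six of us are knaves" is indeed true.
Since C is a knight, "G is a knight" needs to be true, which holds.
Since D is a knave, "G is a knave" needs to be False, which holds.
E is a knight, and the claim "H is a knight, and also D is a knave" is indeed true.
Since F is a knave, "at most 1 of A, B, C, D, E, F, G, and H is a knight" needs to be False, which holds.
Since G is a knight, "H is a knight" needs to be true, which holds.
H is a knight; "D and E are not the same type" is true, as required.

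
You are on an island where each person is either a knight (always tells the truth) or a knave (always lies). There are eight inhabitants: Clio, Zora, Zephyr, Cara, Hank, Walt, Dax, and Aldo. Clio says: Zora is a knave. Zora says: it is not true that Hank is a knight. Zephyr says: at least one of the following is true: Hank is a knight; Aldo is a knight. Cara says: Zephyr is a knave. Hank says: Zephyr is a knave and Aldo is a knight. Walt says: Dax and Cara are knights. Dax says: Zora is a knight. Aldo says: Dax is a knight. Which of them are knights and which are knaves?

Knights: Zora, Zephyr, Dax, and Aldo. Knaves: Clio, Cara, Hank, and Walt.

Clio is a knave, and the claim "Zora is a knave" is indeed false.
Zora (knight): "it is not true that Hank is a knight" — true. ✓
Zephyr is a knight; "at least one of the following is true: Hank is a knight; Aldo is a knight" is true, as required.
Cara (knave): "Zephyr is a knave" — false. ✓
Since Hank is a knave, "Zephyr is a knave and Aldo is a knight" needs to be false, which holds.
Walt is a knave; "Dax and Cara are knights" is false, as required.
As a knight, Dax's statement "Zora is a knight" should be true; it is.
Aldo is a knight, so "Dax is a knight" must be true — and it is.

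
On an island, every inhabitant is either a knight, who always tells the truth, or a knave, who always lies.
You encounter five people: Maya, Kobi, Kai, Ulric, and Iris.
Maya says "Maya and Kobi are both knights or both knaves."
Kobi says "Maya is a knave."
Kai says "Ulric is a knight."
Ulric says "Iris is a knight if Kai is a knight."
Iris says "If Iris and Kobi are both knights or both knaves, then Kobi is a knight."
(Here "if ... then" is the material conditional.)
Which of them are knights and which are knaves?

Knights: Kobi, Kai, Ulric, and Iris. Knaves: Maya.

Suppose Maya is a knight. Then Maya's statement "Maya and Kobi are both knights or both knaves" would have to be true. Checking the 16 ways to assign the others, none is consistent with every speaker.
(For instance, with Kobi=knight, Kai=knight, Ulric=knight, Iris=knight, Kobi's claim "Maya is a knave" comes out false where it would need to be true.)
So Maya must be a knave, making "Maya and Kobi are both knights or both knaves" false. Taking Maya=knave, Kobi=knight, Kai=knight, Ulric=knight, Iris=knight, each remaining statement checks out:
  Kobi (knight): "Maya is a knave" — true. ✓
  Kai (knight): "Ulric is a knight" — true. ✓
  Ulric (knight): "Iris is a knight if Kai is a knight" — true. ✓
  Iris (knight): "if Iris and Kobi are both knights or both knaves, then Kobi is a knight" — true. ✓
This is the unique consistent assignment.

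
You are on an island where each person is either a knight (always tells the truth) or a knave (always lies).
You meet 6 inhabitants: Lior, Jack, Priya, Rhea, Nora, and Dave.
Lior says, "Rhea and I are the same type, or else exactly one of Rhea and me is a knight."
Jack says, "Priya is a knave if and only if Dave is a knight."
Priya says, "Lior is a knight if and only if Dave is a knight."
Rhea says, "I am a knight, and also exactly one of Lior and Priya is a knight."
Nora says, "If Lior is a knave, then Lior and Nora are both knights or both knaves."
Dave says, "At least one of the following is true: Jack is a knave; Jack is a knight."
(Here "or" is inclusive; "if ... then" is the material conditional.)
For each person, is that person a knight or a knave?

Lior (knight): "Rhea and I are the same type, or else exactly one of Rhea and me is a knight" — true. ✓
Jack is a knave, and the claim "Priya is a knave if and only if Dave is a knight" is indeed false.
Since Priya is a knight, "Lior is a knight if and only if Dave is a knight" needs to be true, which holds.
Rhea is a knave, and the claim "I am a knight, and also exactly one of Lior and Priya is a knight" is indeed false.
Nora is a knight, so "if Lior is a knave, then Lior and Nora are both knights or both knaves" must be true — and it is.
Dave is a knight; "at least one of the following is true: Jack is a knave; Jack is a knight" is true, as required.

Lior is a knight, Jack is a knave, Priya is a knight, Rhea is a knave, Nora is a knight, and Dave is a knight.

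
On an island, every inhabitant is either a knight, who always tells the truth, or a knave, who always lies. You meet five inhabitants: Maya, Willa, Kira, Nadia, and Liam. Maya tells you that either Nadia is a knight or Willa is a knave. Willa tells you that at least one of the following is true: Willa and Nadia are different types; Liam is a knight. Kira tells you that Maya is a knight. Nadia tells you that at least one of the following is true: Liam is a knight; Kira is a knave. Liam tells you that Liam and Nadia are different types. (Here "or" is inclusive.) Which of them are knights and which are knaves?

Maya is a knight, Willa is a knave, Kira is a knight, Nadia is a knave, and Liam is a knave.

Since Maya is a knight, "either Nadia is a knight or Willa is a knave" needs to be True, which holds.
Willa (knave): "at least one of the following is true: Willa and Nadia are different types; Liam is a knight" — false. ✓
Kira is a knight, and the claim "Maya is a knight" is indeed True.
Nadia is a knave, so "at least one of the following is true: Liam is a knight; Kira is a knave" must be false — and it is.
Liam is a knave; "Liam and Nadia are different types" is false, as required.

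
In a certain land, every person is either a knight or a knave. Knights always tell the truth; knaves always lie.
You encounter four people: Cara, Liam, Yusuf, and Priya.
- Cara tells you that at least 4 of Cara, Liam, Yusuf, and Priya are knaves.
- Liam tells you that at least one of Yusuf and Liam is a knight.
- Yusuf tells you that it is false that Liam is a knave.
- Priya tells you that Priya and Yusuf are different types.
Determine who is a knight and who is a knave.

Cara is a knave, Liam is a knave, Yusuf is a knave, and Priya is a knight.

Cara is a knave, and the claim "at least 4 of Cara, Liam, Yusuf, and Priya are knaves" is indeed false.
As a knave, Liam's statement "at least one of Yusuf and Liam is a knight" should be false; it is.
Since Yusuf is a knave, "it is false that Liam is a knave" needs to be false, which holds.
Priya is a knight, and the claim "Priya and Yusuf are different types" is indeed true.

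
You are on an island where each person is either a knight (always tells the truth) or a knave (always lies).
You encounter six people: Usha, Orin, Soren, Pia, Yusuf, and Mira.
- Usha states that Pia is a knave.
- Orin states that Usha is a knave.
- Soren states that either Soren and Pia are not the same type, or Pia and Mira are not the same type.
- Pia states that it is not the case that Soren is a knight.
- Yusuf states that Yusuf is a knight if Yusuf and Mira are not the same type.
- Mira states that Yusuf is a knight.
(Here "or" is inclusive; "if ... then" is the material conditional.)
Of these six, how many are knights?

4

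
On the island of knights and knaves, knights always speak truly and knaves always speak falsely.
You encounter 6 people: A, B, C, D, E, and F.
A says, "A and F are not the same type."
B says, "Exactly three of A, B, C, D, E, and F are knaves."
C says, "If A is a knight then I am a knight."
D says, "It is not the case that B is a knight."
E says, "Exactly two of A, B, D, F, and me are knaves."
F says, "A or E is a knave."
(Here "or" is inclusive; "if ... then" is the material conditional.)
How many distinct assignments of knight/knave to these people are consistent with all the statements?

Consistent assignments:
  A=knight, B=knight, C=knave, D=knave, E=knight, F=knave
  A=knight, B=knave, C=knight, D=knight, E=knight, F=knave

2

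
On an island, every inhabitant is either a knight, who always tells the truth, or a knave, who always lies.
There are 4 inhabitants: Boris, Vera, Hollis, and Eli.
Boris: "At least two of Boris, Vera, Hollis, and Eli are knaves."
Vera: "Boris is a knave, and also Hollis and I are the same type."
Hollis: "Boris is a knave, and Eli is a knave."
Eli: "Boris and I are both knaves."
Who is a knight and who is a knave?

Boris is a knight, so "at least two of Boris, Vera, Hollis, and Eli are knaves" must be True — and it is.
Since Vera is a knave, "Boris is a knave, and also Hollis and I are the same type" needs to be false, which holds.
Since Hollis is a knave, "Boris is a knave, and Eli is a knave" needs to be false, which holds.
Eli is a knave; "Boris and I are both knaves" is false, as required.

Boris is a knight, Vera is a knave, Hollis is a knave, and Eli is a knave.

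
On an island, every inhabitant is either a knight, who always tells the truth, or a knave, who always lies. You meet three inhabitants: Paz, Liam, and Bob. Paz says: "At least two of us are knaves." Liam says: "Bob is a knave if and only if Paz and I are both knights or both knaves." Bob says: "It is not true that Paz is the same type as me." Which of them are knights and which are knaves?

Paz is a knave, Liam is a knight, and Bob is a knight.

Suppose Paz is a knight. Then Paz's statement "at least two of us are knaves" would have to be true. Checking the 4 ways to assign the others, none is consistent with every speaker.
(For instance, with Liam=knight, Bob=knight, Paz's claim "at least two of us are knaves" comes out false where it would need to be true.)
So Paz must be a knave, making "at least two of us are knaves" false. Taking Paz=knave, Liam=knight, Bob=knight, each remaining statement checks out:
  Liam (knight): "Bob is a knave if and only if Paz and I are both knights or both knaves" — true. ✓
  Bob (knight): "it is not true that Paz is the same type as me" — true. ✓
This is the unique consistent assignment.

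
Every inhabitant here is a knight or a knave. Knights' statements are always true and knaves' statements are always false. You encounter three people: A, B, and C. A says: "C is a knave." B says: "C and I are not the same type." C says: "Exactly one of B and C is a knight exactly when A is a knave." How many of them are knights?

The unique consistent assignment is A=knight, B=knight, C=knave.
That has 2 knights.

2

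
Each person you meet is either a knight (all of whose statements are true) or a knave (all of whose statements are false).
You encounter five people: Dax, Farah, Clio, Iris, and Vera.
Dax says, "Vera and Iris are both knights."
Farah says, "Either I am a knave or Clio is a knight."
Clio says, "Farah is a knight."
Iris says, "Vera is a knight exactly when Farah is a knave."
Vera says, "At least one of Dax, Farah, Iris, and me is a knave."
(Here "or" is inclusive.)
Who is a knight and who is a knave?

Dax is a knave, Farah is a knight, Clio is a knight, Iris is a knave, and Vera is a knight.

Dax is a knave; "Vera and Iris are both knights" is false, as required.
Farah (knight): "either I am a knave or Clio is a knight" — true. ✓
Clio is a knight; "Farah is a knight" is true, as required.
Iris is a knave, so "Vera is a knight exactly when Farah is a knave" must be false — and it is.
Since Vera is a knight, "at least one of Dax, Farah, Iris, and me is a knave" needs to be true, which holds.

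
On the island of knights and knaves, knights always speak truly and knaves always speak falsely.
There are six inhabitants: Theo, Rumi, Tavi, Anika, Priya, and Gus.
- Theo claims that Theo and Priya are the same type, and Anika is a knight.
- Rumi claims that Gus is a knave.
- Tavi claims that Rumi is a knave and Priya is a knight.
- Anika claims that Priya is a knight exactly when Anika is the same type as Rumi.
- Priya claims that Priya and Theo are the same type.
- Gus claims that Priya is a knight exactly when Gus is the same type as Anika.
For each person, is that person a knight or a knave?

Theo is a knight, so "Theo and Priya are the same type, and Anika is a knight" must be True — and it is.
Rumi is a knight, so "Gus is a knave" must be True — and it is.
Tavi is a knave; "Rumi is a knave and Priya is a knight" is false, as required.
Anika is a knight, and the claim "Priya is a knight exactly when Anika is the same type as Rumi" is indeed True.
Priya is a knight, and the claim "Priya and Theo are the same type" is indeed True.
As a knave, Gus's statement "Priya is a knight exactly when Gus is the same type as Anika" should be false; it is.

Theo is a knight, Rumi is a knight, Tavi is a knave, Anika is a knight, Priya is a knight, and Gus is a knave.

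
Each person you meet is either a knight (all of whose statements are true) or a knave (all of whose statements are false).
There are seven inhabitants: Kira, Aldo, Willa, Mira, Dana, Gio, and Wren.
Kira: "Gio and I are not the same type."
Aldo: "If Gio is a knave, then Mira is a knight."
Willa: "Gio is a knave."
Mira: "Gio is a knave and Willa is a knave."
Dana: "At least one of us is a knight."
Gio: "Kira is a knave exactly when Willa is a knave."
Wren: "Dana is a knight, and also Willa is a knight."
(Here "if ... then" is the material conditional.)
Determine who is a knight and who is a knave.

As a knave, Kira's statement "Gio and I are not the same type" should be false; it is.
As a knave, Aldo's statement "if Gio is a knave, then Mira is a knight" should be false; it is.
Since Willa is a knight, "Gio is a knave" needs to be True, which holds.
Since Mira is a knave, "Gio is a knave and Willa is a knave" needs to be false, which holds.
As a knight, Dana's statement "at least one of us is a knight" should be True; it is.
Gio is a knave, so "Kira is a knave exactly when Willa is a knave" must be false — and it is.
Wren (knight): "Dana is a knight, and also Willa is a knight" — True. ✓

Knights: Willa, Dana, and Wren. Knaves: Kira, Aldo, Mira, and Gio.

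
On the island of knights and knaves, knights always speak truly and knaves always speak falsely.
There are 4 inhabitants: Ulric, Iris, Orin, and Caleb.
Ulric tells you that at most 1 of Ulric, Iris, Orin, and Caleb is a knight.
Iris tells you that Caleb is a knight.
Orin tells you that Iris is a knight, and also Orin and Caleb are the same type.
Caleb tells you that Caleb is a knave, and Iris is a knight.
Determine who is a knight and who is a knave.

Ulric is a knight, so "at most 1 of Ulric, Iris, Orin, and Caleb is a knight" must be True — and it is.
Since Iris is a knave, "Caleb is a knight" needs to be False, which holds.
Since Orin is a knave, "Iris is a knight, and also Orin and Caleb are the same type" needs to be False, which holds.
Caleb is a knave, so "Caleb is a knave, and Iris is a knight" must be False — and it is.

Knights: Ulric. Knaves: Iris, Orin, and Caleb.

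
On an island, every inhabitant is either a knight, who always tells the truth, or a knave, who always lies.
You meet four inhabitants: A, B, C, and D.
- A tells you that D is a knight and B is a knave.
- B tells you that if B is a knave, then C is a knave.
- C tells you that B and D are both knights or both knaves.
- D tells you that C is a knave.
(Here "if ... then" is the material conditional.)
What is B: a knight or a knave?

B is a knave.

Consistent assignments: {A=knave, B=knave, C=knight, D=knave}
In every consistent assignment, B is a knave.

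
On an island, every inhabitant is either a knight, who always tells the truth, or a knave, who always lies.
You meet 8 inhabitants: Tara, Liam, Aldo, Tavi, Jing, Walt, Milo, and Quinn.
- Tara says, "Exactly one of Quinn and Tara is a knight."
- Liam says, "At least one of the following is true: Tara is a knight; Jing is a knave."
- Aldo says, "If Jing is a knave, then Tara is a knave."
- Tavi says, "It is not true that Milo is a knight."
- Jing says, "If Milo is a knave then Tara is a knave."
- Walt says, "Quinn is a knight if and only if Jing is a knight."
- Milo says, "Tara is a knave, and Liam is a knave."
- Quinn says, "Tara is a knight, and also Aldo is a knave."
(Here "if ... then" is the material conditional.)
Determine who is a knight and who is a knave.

Knights: Aldo, Jing, and Milo. Knaves: Tara, Liam, Tavi, Walt, and Quinn.

Tara is a knave; "exactly one of Quinn and Tara is a knight" is false, as required.
Liam is a knave; "at least one of the following is true: Tara is a knight; Jing is a knave" is false, as required.
Aldo is a knight, so "if Jing is a knave, then Tara is a knave" must be true — and it is.
Tavi is a knave, and the claim "it is not true that Milo is a knight" is indeed false.
Jing is a knight, and the claim "if Milo is a knave then Tara is a knave" is indeed true.
Since Walt is a knave, "Quinn is a knight if and only if Jing is a knight" needs to be false, which holds.
As a knight, Milo's statement "Tara is a knave, and Liam is a knave" should be true; it is.
Quinn is a knave; "Tara is a knight, and also Aldo is a knave" is false, as required.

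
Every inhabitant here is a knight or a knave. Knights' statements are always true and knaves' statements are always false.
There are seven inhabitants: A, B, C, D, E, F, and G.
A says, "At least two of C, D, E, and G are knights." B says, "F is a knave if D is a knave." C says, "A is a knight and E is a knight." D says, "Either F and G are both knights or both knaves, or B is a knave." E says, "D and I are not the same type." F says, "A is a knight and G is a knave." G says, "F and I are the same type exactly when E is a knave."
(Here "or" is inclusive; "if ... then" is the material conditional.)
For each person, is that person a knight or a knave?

A is a knight, B is a knight, C is a knight, D is a knave, E is a knight, F is a knave, and G is a knight.

As a knight, A's statement "at least two of C, D, E, and G are knights" should be true; it is.
B is a knight, and the claim "F is a knave if D is a knave" is indeed true.
Since C is a knight, "A is a knight and E is a knight" needs to be true, which holds.
As a knave, D's statement "either F and G are both knights or both knaves, or B is a knave" should be false; it is.
E is a knight, so "D and I are not the same type" must be true — and it is.
F is a knave, so "A is a knight and G is a knave" must be false — and it is.
As a knight, G's statement "F and I are the same type exactly when E is a knave" should be true; it is.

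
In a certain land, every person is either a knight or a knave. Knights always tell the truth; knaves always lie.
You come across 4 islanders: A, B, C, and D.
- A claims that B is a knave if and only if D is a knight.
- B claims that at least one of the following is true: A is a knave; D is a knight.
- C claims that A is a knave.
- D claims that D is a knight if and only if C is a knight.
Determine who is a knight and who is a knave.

A is a knave, B is a knight, C is a knight, and D is a knight.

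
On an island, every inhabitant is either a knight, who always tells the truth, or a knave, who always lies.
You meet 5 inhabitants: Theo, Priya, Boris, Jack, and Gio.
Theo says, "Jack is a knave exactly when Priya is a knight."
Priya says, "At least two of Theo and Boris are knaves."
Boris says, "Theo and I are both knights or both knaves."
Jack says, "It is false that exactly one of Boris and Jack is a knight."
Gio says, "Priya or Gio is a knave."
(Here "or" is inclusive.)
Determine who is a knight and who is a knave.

Theo is a knight; "Jack is a knave exactly when Priya is a knight" is True, as required.
Priya (knave): "at least two of Theo and Boris are knaves" — False. ✓
As a knight, Boris's statement "Theo and I are both knights or both knaves" should be True; it is.
As a knight, Jack's statement "it is false that exactly one of Boris and Jack is a knight" should be True; it is.
Gio is a knight; "Priya or Gio is a knave" is True, as required.

Knights: Theo, Boris, Jack, and Gio. Knaves: Priya.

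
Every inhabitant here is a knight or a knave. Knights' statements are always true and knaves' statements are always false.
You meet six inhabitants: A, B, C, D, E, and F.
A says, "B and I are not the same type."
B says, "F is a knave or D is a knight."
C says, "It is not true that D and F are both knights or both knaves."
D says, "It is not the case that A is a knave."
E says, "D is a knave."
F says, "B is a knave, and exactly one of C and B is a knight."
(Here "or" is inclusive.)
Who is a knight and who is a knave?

A is a knave, B is a knave, C is a knight, D is a knave, E is a knight, and F is a knight.

A is a knave, so "B and I are not the same type" must be false — and it is.
B is a knave, and the claim "F is a knave or D is a knight" is indeed false.
C is a knight, so "it is not true that D and F are both knights or both knaves" must be true — and it is.
D is a knave, and the claim "it is not the case that A is a knave" is indeed false.
Since E is a knight, "D is a knave" needs to be true, which holds.
F is a knight; "B is a knave, and exactly one of C and B is a knight" is true, as required.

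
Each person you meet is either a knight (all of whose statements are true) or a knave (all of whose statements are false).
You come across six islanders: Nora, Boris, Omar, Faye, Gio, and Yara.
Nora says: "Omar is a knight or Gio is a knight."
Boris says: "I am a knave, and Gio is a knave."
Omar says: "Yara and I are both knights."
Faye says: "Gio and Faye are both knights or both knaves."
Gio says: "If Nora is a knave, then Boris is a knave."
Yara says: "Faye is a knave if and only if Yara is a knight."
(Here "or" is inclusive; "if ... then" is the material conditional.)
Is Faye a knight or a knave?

Faye is a knave.

Consistent assignments: {Nora=knight, Boris=knave, Omar=knight, Faye=knave, Gio=knight, Yara=knight}; {Nora=knight, Boris=knave, Omar=knave, Faye=knave, Gio=knight, Yara=knight}; {Nora=knight, Boris=knave, Omar=knave, Faye=knave, Gio=knight, Yara=knave}
In every consistent assignment, Faye is a knave.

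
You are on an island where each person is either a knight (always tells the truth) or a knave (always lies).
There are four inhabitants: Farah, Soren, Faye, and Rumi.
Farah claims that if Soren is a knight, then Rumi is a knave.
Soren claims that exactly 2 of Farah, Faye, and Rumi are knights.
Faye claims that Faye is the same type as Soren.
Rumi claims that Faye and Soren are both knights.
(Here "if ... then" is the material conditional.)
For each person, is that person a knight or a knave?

Farah is a knave, Soren is a knight, Faye is a knight, and Rumi is a knight.

Suppose Farah is a knight. Then Farah's statement "if Soren is a knight, then Rumi is a knave" would have to be true. Checking the 8 ways to assign the others, none is consistent with every speaker.
(For instance, with Soren=knight, Faye=knight, Rumi=knight, Farah's claim "if Soren is a knight, then Rumi is a knave" comes out false where it would need to be true.)
So Farah must be a knave, making "if Soren is a knight, then Rumi is a knave" false. Taking Farah=knave, Soren=knight, Faye=knight, Rumi=knight, each remaining statement checks out:
  Soren (knight): "exactly 2 of Farah, Faye, and Rumi are knights" — true. ✓
  Faye (knight): "Faye is the same type as Soren" — true. ✓
  Rumi (knight): "Faye and Soren are both knights" — true. ✓
This is the unique consistent assignment.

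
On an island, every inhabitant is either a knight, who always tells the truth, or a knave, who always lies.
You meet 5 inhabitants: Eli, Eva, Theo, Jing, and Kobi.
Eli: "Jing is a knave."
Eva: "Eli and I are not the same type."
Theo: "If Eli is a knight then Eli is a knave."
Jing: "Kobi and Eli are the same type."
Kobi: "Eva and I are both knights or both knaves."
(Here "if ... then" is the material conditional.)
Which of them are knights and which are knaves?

Knights: Eva, Theo, and Jing. Knaves: Eli and Kobi.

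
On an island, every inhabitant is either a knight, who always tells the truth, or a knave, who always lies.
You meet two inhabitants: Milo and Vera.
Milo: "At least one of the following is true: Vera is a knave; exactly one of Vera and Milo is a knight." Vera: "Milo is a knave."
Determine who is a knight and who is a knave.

Milo is a knight and Vera is a knave.

As a knight, Milo's statement "at least one of the following is true: Vera is a knave; exactly one of Vera and Milo is a knight" should be True; it is.
Vera is a knave, so "Milo is a knave" must be False — and it is.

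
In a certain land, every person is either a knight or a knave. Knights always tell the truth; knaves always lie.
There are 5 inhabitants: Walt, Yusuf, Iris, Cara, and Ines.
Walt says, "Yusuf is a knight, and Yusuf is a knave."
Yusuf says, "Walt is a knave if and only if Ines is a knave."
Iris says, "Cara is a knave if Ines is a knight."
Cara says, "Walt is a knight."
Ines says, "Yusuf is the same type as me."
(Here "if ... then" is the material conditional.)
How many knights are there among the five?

The unique consistent assignment is Walt=knave, Yusuf=knight, Iris=knight, Cara=knave, Ines=knave.
That has 2 knights.

2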